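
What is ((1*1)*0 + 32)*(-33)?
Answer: -1056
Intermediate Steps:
((1*1)*0 + 32)*(-33) = (1*0 + 32)*(-33) = (0 + 32)*(-33) = 32*(-33) = -1056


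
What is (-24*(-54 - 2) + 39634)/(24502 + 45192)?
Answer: 20489/34847 ≈ 0.58797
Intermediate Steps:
(-24*(-54 - 2) + 39634)/(24502 + 45192) = (-24*(-56) + 39634)/69694 = (1344 + 39634)*(1/69694) = 40978*(1/69694) = 20489/34847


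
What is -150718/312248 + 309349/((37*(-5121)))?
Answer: -62575600519/29581907148 ≈ -2.1153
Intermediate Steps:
-150718/312248 + 309349/((37*(-5121))) = -150718*1/312248 + 309349/(-189477) = -75359/156124 + 309349*(-1/189477) = -75359/156124 - 309349/189477 = -62575600519/29581907148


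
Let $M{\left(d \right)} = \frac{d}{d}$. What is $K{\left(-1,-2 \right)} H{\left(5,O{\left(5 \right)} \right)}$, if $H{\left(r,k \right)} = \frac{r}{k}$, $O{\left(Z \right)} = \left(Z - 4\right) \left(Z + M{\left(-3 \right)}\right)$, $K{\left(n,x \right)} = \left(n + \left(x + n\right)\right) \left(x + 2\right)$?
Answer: $0$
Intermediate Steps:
$M{\left(d \right)} = 1$
$K{\left(n,x \right)} = \left(2 + x\right) \left(x + 2 n\right)$ ($K{\left(n,x \right)} = \left(n + \left(n + x\right)\right) \left(2 + x\right) = \left(x + 2 n\right) \left(2 + x\right) = \left(2 + x\right) \left(x + 2 n\right)$)
$O{\left(Z \right)} = \left(1 + Z\right) \left(-4 + Z\right)$ ($O{\left(Z \right)} = \left(Z - 4\right) \left(Z + 1\right) = \left(-4 + Z\right) \left(1 + Z\right) = \left(1 + Z\right) \left(-4 + Z\right)$)
$K{\left(-1,-2 \right)} H{\left(5,O{\left(5 \right)} \right)} = \left(\left(-2\right)^{2} + 2 \left(-2\right) + 4 \left(-1\right) + 2 \left(-1\right) \left(-2\right)\right) \frac{5}{-4 + 5^{2} - 15} = \left(4 - 4 - 4 + 4\right) \frac{5}{-4 + 25 - 15} = 0 \cdot \frac{5}{6} = 0$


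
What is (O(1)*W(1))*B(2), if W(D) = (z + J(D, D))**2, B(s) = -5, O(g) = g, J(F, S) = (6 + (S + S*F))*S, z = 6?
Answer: -980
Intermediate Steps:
J(F, S) = S*(6 + S + F*S) (J(F, S) = (6 + (S + F*S))*S = (6 + S + F*S)*S = S*(6 + S + F*S))
W(D) = (6 + D*(6 + D + D**2))**2 (W(D) = (6 + D*(6 + D + D*D))**2 = (6 + D*(6 + D + D**2))**2)
(O(1)*W(1))*B(2) = (1*(6 + 1*(6 + 1 + 1**2))**2)*(-5) = (1*(6 + 1*(6 + 1 + 1))**2)*(-5) = (1*(6 + 1*8)**2)*(-5) = (1*(6 + 8)**2)*(-5) = (1*14**2)*(-5) = (1*196)*(-5) = 196*(-5) = -980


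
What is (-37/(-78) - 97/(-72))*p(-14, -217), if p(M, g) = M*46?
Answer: -274505/234 ≈ -1173.1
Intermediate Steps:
p(M, g) = 46*M
(-37/(-78) - 97/(-72))*p(-14, -217) = (-37/(-78) - 97/(-72))*(46*(-14)) = (-37*(-1/78) - 97*(-1/72))*(-644) = (37/78 + 97/72)*(-644) = (1705/936)*(-644) = -274505/234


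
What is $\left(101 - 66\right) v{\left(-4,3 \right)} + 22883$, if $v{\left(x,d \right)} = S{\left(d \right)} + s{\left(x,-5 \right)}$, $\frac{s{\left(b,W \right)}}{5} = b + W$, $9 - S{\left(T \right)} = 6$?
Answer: $21413$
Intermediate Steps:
$S{\left(T \right)} = 3$ ($S{\left(T \right)} = 9 - 6 = 3$)
$s{\left(b,W \right)} = 5 W + 5 b$ ($s{\left(b,W \right)} = 5 \left(b + W\right) = 5 \left(W + b\right) = 5 W + 5 b$)
$v{\left(x,d \right)} = -22 + 5 x$ ($v{\left(x,d \right)} = 3 + \left(5 \left(-5\right) + 5 x\right) = 3 + \left(-25 + 5 x\right) = -22 + 5 x$)
$\left(101 - 66\right) v{\left(-4,3 \right)} + 22883 = \left(101 - 66\right) \left(-22 + 5 \left(-4\right)\right) + 22883 = 35 \left(-22 - 20\right) + 22883 = 35 \left(-42\right) + 22883 = -1470 + 22883 = 21413$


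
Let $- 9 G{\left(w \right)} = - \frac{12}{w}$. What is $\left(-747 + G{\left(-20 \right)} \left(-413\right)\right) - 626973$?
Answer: $- \frac{9415387}{15} \approx -6.2769 \cdot 10^{5}$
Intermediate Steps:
$G{\left(w \right)} = \frac{4}{3 w}$ ($G{\left(w \right)} = - \frac{\left(-12\right) \frac{1}{w}}{9} = \frac{4}{3 w}$)
$\left(-747 + G{\left(-20 \right)} \left(-413\right)\right) - 626973 = \left(-747 + \frac{4}{3 \left(-20\right)} \left(-413\right)\right) - 626973 = \left(-747 + \frac{4}{3} \left(- \frac{1}{20}\right) \left(-413\right)\right) - 626973 = \left(-747 - - \frac{413}{15}\right) - 626973 = \left(-747 + \frac{413}{15}\right) - 626973 = - \frac{10792}{15} - 626973 = - \frac{9415387}{15}$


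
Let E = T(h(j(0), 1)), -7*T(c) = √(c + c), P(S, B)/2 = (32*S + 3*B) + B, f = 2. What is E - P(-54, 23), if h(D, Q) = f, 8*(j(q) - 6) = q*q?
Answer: 22902/7 ≈ 3271.7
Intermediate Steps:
j(q) = 6 + q²/8 (j(q) = 6 + (q*q)/8 = 6 + q²/8)
P(S, B) = 8*B + 64*S (P(S, B) = 2*((32*S + 3*B) + B) = 2*((3*B + 32*S) + B) = 2*(4*B + 32*S) = 8*B + 64*S)
h(D, Q) = 2
T(c) = -√2*√c/7 (T(c) = -√(c + c)/7 = -√2*√c/7)
E = -2/7 (E = -√2*√2/7 = -2/7 ≈ -0.28571)
E - P(-54, 23) = -2/7 - (8*23 + 64*(-54)) = -2/7 - (184 - 3456) = -2/7 - 1*(-3272) = -2/7 + 3272 = 22902/7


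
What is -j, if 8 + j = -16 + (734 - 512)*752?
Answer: -166920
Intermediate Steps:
j = 166920 (j = -8 + (-16 + (734 - 512)*752) = -8 + (-16 + 222*752) = -8 + (-16 + 166944) = -8 + 166928 = 166920)
-j = -1*166920 = -166920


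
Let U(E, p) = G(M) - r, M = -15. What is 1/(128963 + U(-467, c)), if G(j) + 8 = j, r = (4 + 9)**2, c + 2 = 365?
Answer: 1/128771 ≈ 7.7657e-6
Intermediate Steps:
c = 363 (c = -2 + 365 = 363)
r = 169 (r = 13**2 = 169)
G(j) = -8 + j
U(E, p) = -192 (U(E, p) = (-8 - 15) - 1*169 = -23 - 169 = -192)
1/(128963 + U(-467, c)) = 1/(128963 - 192) = 1/128771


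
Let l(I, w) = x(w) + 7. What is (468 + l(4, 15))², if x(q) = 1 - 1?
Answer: 225625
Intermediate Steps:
x(q) = 0
l(I, w) = 7 (l(I, w) = 0 + 7 = 7)
(468 + l(4, 15))² = (468 + 7)² = 475² = 225625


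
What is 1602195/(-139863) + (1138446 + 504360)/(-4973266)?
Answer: -1366318282408/115929317093 ≈ -11.786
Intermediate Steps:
1602195/(-139863) + (1138446 + 504360)/(-4973266) = 1602195*(-1/139863) + 1642806*(-1/4973266) = -534065/46621 - 821403/2486633 = -1366318282408/115929317093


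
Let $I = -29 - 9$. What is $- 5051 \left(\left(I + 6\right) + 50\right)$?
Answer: $-90918$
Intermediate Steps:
$I = -38$
$- 5051 \left(\left(I + 6\right) + 50\right) = - 5051 \left(\left(-38 + 6\right) + 50\right) = - 5051 \left(-32 + 50\right) = \left(-5051\right) 18 = -90918$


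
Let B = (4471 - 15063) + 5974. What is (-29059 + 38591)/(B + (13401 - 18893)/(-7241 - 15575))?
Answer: -54370528/26339699 ≈ -2.0642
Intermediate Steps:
B = -4618 (B = -10592 + 5974 = -4618)
(-29059 + 38591)/(B + (13401 - 18893)/(-7241 - 15575)) = (-29059 + 38591)/(-4618 + (13401 - 18893)/(-7241 - 15575)) = 9532/(-4618 - 5492/(-22816)) = 9532/(-4618 - 5492*(-1/22816)) = 9532/(-4618 + 1373/5704) = 9532/(-26339699/5704) = 9532*(-5704/26339699) = -54370528/26339699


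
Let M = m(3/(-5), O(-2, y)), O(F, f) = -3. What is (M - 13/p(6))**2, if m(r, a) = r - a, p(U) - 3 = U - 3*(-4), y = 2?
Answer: 34969/11025 ≈ 3.1718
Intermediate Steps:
p(U) = 15 + U (p(U) = 3 + (U - 3*(-4)) = 3 + (U + 12) = 3 + (12 + U) = 15 + U)
M = 12/5 (M = 3/(-5) - 1*(-3) = 3*(-1/5) + 3 = -3/5 + 3 = 12/5 ≈ 2.4000)
(M - 13/p(6))**2 = (12/5 - 13/(15 + 6))**2 = (12/5 - 13/21)**2 = (187/105)**2 = 34969/11025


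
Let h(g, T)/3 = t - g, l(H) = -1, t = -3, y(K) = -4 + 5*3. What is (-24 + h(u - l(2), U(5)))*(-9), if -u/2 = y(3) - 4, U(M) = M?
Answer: -54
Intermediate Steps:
y(K) = 11 (y(K) = -4 + 15 = 11)
u = -14 (u = -2*(11 - 4) = -2*7 = -14)
h(g, T) = -9 - 3*g (h(g, T) = 3*(-3 - g) = -9 - 3*g)
(-24 + h(u - l(2), U(5)))*(-9) = (-24 + (-9 - 3*(-14 - 1*(-1))))*(-9) = (-24 + (-9 - 3*(-14 + 1)))*(-9) = (-24 + (-9 - 3*(-13)))*(-9) = (-24 + (-9 + 39))*(-9) = (-24 + 30)*(-9) = 6*(-9) = -54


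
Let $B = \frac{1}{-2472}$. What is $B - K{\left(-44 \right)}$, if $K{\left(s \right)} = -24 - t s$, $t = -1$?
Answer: $\frac{168095}{2472} \approx 68.0$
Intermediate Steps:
$B = - \frac{1}{2472} \approx -0.00040453$
$K{\left(s \right)} = -24 + s$ ($K{\left(s \right)} = -24 - - s = -24 + s$)
$B - K{\left(-44 \right)} = - \frac{1}{2472} - \left(-24 - 44\right) = - \frac{1}{2472} - -68 = - \frac{1}{2472} + 68 = \frac{168095}{2472}$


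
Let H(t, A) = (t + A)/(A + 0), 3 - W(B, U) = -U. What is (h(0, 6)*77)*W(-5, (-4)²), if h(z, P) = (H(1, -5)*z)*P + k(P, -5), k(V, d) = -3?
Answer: -4389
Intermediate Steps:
W(B, U) = 3 + U (W(B, U) = 3 - (-1)*U = 3 + U)
H(t, A) = (A + t)/A
h(z, P) = -3 + 4*P*z/5 (h(z, P) = (((-5 + 1)/(-5))*z)*P - 3 = ((-⅕*(-4))*z)*P - 3 = (4*z/5)*P - 3 = 4*P*z/5 - 3 = -3 + 4*P*z/5)
(h(0, 6)*77)*W(-5, (-4)²) = ((-3 + (⅘)*6*0)*77)*(3 + (-4)²) = ((-3 + 0)*77)*(3 + 16) = -3*77*19 = -231*19 = -4389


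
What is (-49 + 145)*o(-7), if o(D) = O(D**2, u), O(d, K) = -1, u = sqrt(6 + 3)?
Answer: -96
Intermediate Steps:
u = 3 (u = sqrt(9) = 3)
o(D) = -1
(-49 + 145)*o(-7) = (-49 + 145)*(-1) = 96*(-1) = -96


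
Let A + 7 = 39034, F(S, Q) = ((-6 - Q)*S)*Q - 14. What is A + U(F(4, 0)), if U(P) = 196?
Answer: 39223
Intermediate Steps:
F(S, Q) = -14 + Q*S*(-6 - Q) (F(S, Q) = (S*(-6 - Q))*Q - 14 = Q*S*(-6 - Q) - 14 = -14 + Q*S*(-6 - Q))
A = 39027 (A = -7 + 39034 = 39027)
A + U(F(4, 0)) = 39027 + 196 = 39223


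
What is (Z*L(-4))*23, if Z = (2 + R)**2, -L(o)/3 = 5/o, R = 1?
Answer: 3105/4 ≈ 776.25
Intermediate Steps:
L(o) = -15/o
Z = 9 (Z = (2 + 1)**2 = 3**2 = 9)
(Z*L(-4))*23 = (9*(-15/(-4)))*23 = (9*(-15*(-1/4)))*23 = (9*(15/4))*23 = (135/4)*23 = 3105/4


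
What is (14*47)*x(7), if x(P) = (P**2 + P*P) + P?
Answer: 69090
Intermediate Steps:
x(P) = P + 2*P**2 (x(P) = (P**2 + P**2) + P = 2*P**2 + P = P + 2*P**2)
(14*47)*x(7) = (14*47)*(7*(1 + 2*7)) = 658*(7*(1 + 14)) = 658*(7*15) = 658*105 = 69090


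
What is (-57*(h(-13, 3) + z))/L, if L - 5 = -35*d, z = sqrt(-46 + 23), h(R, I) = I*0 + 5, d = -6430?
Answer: -3/2369 - 3*I*sqrt(23)/11845 ≈ -0.0012664 - 0.0012146*I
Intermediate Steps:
h(R, I) = 5 (h(R, I) = 0 + 5 = 5)
z = I*sqrt(23) (z = sqrt(-23) = I*sqrt(23) ≈ 4.7958*I)
L = 225055 (L = 5 - 35*(-6430) = 5 + 225050 = 225055)
(-57*(h(-13, 3) + z))/L = -57*(5 + I*sqrt(23))/225055 = (-285 - 57*I*sqrt(23))*(1/225055) = -3/2369 - 3*I*sqrt(23)/11845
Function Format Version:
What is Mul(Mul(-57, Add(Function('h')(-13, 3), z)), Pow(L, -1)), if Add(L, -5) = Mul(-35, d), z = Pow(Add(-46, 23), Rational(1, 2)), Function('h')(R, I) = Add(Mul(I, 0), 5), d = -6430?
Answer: Add(Rational(-3, 2369), Mul(Rational(-3, 11845), I, Pow(23, Rational(1, 2)))) ≈ Add(-0.0012664, Mul(-0.0012146, I))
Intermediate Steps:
Function('h')(R, I) = 5 (Function('h')(R, I) = Add(0, 5) = 5)
z = Mul(I, Pow(23, Rational(1, 2))) (z = Pow(-23, Rational(1, 2)) = Mul(I, Pow(23, Rational(1, 2))) ≈ Mul(4.7958, I))
L = 225055 (L = Add(5, Mul(-35, -6430)) = Add(5, 225050) = 225055)
Mul(Mul(-57, Add(Function('h')(-13, 3), z)), Pow(L, -1)) = Mul(Mul(-57, Add(5, Mul(I, Pow(23, Rational(1, 2))))), Pow(225055, -1)) = Mul(Add(-285, Mul(-57, I, Pow(23, Rational(1, 2)))), Rational(1, 225055)) = Add(Rational(-3, 2369), Mul(Rational(-3, 11845), I, Pow(23, Rational(1, 2))))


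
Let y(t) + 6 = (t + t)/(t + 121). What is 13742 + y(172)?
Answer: 4024992/293 ≈ 13737.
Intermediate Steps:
y(t) = -6 + 2*t/(121 + t) (y(t) = -6 + (t + t)/(t + 121) = -6 + (2*t)/(121 + t) = -6 + 2*t/(121 + t))
13742 + y(172) = 13742 + 2*(-363 - 2*172)/(121 + 172) = 13742 + 2*(-363 - 344)/293 = 13742 + 2*(1/293)*(-707) = 13742 - 1414/293 = 4024992/293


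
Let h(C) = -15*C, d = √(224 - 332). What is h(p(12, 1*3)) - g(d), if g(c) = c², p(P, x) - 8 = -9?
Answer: 123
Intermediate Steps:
p(P, x) = -1 (p(P, x) = 8 - 9 = -1)
d = 6*I*√3 (d = √(-108) = 6*I*√3 ≈ 10.392*I)
h(p(12, 1*3)) - g(d) = -15*(-1) - (6*I*√3)² = 15 - 1*(-108) = 15 + 108 = 123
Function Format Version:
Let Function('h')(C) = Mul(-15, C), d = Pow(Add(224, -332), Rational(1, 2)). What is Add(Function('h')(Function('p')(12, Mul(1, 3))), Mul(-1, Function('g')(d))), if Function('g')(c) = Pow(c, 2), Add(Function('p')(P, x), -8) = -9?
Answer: 123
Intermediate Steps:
Function('p')(P, x) = -1 (Function('p')(P, x) = Add(8, -9) = -1)
d = Mul(6, I, Pow(3, Rational(1, 2))) (d = Pow(-108, Rational(1, 2)) = Mul(6, I, Pow(3, Rational(1, 2))) ≈ Mul(10.392, I))
Add(Function('h')(Function('p')(12, Mul(1, 3))), Mul(-1, Function('g')(d))) = Add(Mul(-15, -1), Mul(-1, Pow(Mul(6, I, Pow(3, Rational(1, 2))), 2))) = Add(15, Mul(-1, -108)) = Add(15, 108) = 123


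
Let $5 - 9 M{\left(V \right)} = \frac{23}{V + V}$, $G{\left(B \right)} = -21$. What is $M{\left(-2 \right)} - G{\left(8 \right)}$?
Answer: $\frac{799}{36} \approx 22.194$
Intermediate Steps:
$M{\left(V \right)} = \frac{5}{9} - \frac{23}{18 V}$ ($M{\left(V \right)} = \frac{5}{9} - \frac{23 \frac{1}{V + V}}{9} = \frac{5}{9} - \frac{23 \frac{1}{2 V}}{9} = \frac{5}{9} - \frac{\frac{23}{2} \frac{1}{V}}{9} = \frac{5}{9} - \frac{23}{18 V}$)
$M{\left(-2 \right)} - G{\left(8 \right)} = \frac{-23 + 10 \left(-2\right)}{18 \left(-2\right)} - -21 = \frac{1}{18} \left(- \frac{1}{2}\right) \left(-23 - 20\right) + 21 = \frac{1}{18} \left(- \frac{1}{2}\right) \left(-43\right) + 21 = \frac{43}{36} + 21 = \frac{799}{36}$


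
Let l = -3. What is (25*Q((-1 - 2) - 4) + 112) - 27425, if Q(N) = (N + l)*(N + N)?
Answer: -23813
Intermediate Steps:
Q(N) = 2*N*(-3 + N) (Q(N) = (N - 3)*(N + N) = (-3 + N)*(2*N) = 2*N*(-3 + N))
(25*Q((-1 - 2) - 4) + 112) - 27425 = (25*(2*((-1 - 2) - 4)*(-3 + ((-1 - 2) - 4))) + 112) - 27425 = (25*(2*(-3 - 4)*(-3 + (-3 - 4))) + 112) - 27425 = (25*(2*(-7)*(-3 - 7)) + 112) - 27425 = (25*(2*(-7)*(-10)) + 112) - 27425 = (25*140 + 112) - 27425 = (3500 + 112) - 27425 = 3612 - 27425 = -23813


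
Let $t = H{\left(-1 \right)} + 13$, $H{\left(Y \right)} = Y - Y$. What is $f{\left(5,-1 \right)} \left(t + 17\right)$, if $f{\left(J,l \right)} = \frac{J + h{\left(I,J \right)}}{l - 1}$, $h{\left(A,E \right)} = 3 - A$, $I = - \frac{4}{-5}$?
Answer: $-108$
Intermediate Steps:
$H{\left(Y \right)} = 0$
$I = \frac{4}{5}$ ($I = \left(-4\right) \left(- \frac{1}{5}\right) = \frac{4}{5} \approx 0.8$)
$f{\left(J,l \right)} = \frac{\frac{11}{5} + J}{-1 + l}$ ($f{\left(J,l \right)} = \frac{J + \left(3 - \frac{4}{5}\right)}{l - 1} = \frac{J + \left(3 - \frac{4}{5}\right)}{-1 + l} = \frac{J + \frac{11}{5}}{-1 + l} = \frac{\frac{11}{5} + J}{-1 + l}$)
$t = 13$ ($t = 0 + 13 = 13$)
$f{\left(5,-1 \right)} \left(t + 17\right) = \frac{\frac{11}{5} + 5}{-1 - 1} \left(13 + 17\right) = \frac{1}{-2} \cdot \frac{36}{5} \cdot 30 = \left(- \frac{1}{2}\right) \frac{36}{5} \cdot 30 = \left(- \frac{18}{5}\right) 30 = -108$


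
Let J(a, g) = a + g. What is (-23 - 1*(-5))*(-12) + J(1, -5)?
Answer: 212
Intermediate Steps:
(-23 - 1*(-5))*(-12) + J(1, -5) = (-23 - 1*(-5))*(-12) + (1 - 5) = (-23 + 5)*(-12) - 4 = -18*(-12) - 4 = 216 - 4 = 212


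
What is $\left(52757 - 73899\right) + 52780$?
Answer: $31638$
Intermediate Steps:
$\left(52757 - 73899\right) + 52780 = -21142 + 52780 = 31638$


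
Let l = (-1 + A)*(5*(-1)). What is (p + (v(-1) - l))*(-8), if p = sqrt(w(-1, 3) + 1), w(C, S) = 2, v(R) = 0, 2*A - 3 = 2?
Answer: -60 - 8*sqrt(3) ≈ -73.856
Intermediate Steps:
A = 5/2 (A = 3/2 + (1/2)*2 = 3/2 + 1 = 5/2 ≈ 2.5000)
l = -15/2 (l = (-1 + 5/2)*(5*(-1)) = (3/2)*(-5) = -15/2 ≈ -7.5000)
p = sqrt(3) (p = sqrt(2 + 1) = sqrt(3) ≈ 1.7320)
(p + (v(-1) - l))*(-8) = (sqrt(3) + (0 - 1*(-15/2)))*(-8) = (sqrt(3) + (0 + 15/2))*(-8) = (sqrt(3) + 15/2)*(-8) = (15/2 + sqrt(3))*(-8) = -60 - 8*sqrt(3)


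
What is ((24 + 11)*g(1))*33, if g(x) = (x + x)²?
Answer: 4620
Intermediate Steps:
g(x) = 4*x² (g(x) = (2*x)² = 4*x²)
((24 + 11)*g(1))*33 = ((24 + 11)*(4*1²))*33 = (35*(4*1))*33 = (35*4)*33 = 140*33 = 4620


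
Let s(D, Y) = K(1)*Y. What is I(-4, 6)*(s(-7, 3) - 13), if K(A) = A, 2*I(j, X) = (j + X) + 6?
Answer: -40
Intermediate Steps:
I(j, X) = 3 + X/2 + j/2 (I(j, X) = ((j + X) + 6)/2 = ((X + j) + 6)/2 = (6 + X + j)/2 = 3 + X/2 + j/2)
s(D, Y) = Y (s(D, Y) = 1*Y = Y)
I(-4, 6)*(s(-7, 3) - 13) = (3 + (½)*6 + (½)*(-4))*(3 - 13) = (3 + 3 - 2)*(-10) = 4*(-10) = -40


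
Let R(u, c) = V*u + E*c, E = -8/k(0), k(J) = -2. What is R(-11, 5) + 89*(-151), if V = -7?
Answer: -13342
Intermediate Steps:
E = 4 (E = -8/(-2) = -8*(-½) = 4)
R(u, c) = -7*u + 4*c
R(-11, 5) + 89*(-151) = (-7*(-11) + 4*5) + 89*(-151) = (77 + 20) - 13439 = 97 - 13439 = -13342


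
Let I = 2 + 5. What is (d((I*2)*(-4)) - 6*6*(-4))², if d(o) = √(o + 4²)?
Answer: 20696 + 576*I*√10 ≈ 20696.0 + 1821.5*I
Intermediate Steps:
I = 7
d(o) = √(16 + o) (d(o) = √(o + 16) = √(16 + o))
(d((I*2)*(-4)) - 6*6*(-4))² = (√(16 + (7*2)*(-4)) - 6*6*(-4))² = (√(16 + 14*(-4)) - 36*(-4))² = (√(16 - 56) + 144)² = (√(-40) + 144)² = (2*I*√10 + 144)² = (144 + 2*I*√10)²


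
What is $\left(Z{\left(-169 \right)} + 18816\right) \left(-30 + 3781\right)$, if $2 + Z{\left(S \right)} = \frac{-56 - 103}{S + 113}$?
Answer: $\frac{3952589993}{56} \approx 7.0582 \cdot 10^{7}$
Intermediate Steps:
$Z{\left(S \right)} = -2 - \frac{159}{113 + S}$ ($Z{\left(S \right)} = -2 + \frac{-56 - 103}{S + 113} = -2 - \frac{159}{113 + S}$)
$\left(Z{\left(-169 \right)} + 18816\right) \left(-30 + 3781\right) = \left(\frac{-385 - -338}{113 - 169} + 18816\right) \left(-30 + 3781\right) = \left(\frac{-385 + 338}{-56} + 18816\right) 3751 = \left(\left(- \frac{1}{56}\right) \left(-47\right) + 18816\right) 3751 = \left(\frac{47}{56} + 18816\right) 3751 = \frac{1053743}{56} \cdot 3751 = \frac{3952589993}{56}$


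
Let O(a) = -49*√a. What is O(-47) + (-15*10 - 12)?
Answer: -162 - 49*I*√47 ≈ -162.0 - 335.93*I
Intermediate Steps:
O(-47) + (-15*10 - 12) = -49*I*√47 + (-15*10 - 12) = -49*I*√47 + (-150 - 12) = -49*I*√47 - 162 = -162 - 49*I*√47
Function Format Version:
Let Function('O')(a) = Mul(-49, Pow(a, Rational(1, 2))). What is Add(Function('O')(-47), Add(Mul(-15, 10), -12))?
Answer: Add(-162, Mul(-49, I, Pow(47, Rational(1, 2)))) ≈ Add(-162.00, Mul(-335.93, I))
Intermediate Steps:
Add(Function('O')(-47), Add(Mul(-15, 10), -12)) = Add(Mul(-49, Pow(-47, Rational(1, 2))), Add(Mul(-15, 10), -12)) = Add(Mul(-49, Mul(I, Pow(47, Rational(1, 2)))), Add(-150, -12)) = Add(Mul(-49, I, Pow(47, Rational(1, 2))), -162) = Add(-162, Mul(-49, I, Pow(47, Rational(1, 2))))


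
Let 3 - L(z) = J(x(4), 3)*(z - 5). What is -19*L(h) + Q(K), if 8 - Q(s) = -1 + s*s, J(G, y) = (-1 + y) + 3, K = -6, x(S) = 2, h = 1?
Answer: -464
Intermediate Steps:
J(G, y) = 2 + y
Q(s) = 9 - s² (Q(s) = 8 - (-1 + s*s) = 8 - (-1 + s²) = 8 + (1 - s²) = 9 - s²)
L(z) = 28 - 5*z (L(z) = 3 - (2 + 3)*(z - 5) = 3 - 5*(-5 + z) = 3 - (-25 + 5*z) = 3 + (25 - 5*z) = 28 - 5*z)
-19*L(h) + Q(K) = -19*(28 - 5*1) + (9 - 1*(-6)²) = -19*(28 - 5) + (9 - 1*36) = -19*23 + (9 - 36) = -437 - 27 = -464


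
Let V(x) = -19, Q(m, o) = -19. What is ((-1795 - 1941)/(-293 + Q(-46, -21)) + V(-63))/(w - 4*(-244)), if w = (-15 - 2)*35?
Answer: -274/14859 ≈ -0.018440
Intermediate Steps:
w = -595 (w = -17*35 = -595)
((-1795 - 1941)/(-293 + Q(-46, -21)) + V(-63))/(w - 4*(-244)) = ((-1795 - 1941)/(-293 - 19) - 19)/(-595 - 4*(-244)) = (-3736/(-312) - 19)/(-595 + 976) = (-3736*(-1/312) - 19)/381 = (467/39 - 19)*(1/381) = -274/39*1/381 = -274/14859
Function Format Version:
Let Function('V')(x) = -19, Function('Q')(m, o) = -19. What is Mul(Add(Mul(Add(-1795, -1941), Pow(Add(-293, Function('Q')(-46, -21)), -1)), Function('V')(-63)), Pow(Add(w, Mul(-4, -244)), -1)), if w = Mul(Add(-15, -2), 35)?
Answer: Rational(-274, 14859) ≈ -0.018440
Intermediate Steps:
w = -595 (w = Mul(-17, 35) = -595)
Mul(Add(Mul(Add(-1795, -1941), Pow(Add(-293, Function('Q')(-46, -21)), -1)), Function('V')(-63)), Pow(Add(w, Mul(-4, -244)), -1)) = Mul(Add(Mul(Add(-1795, -1941), Pow(Add(-293, -19), -1)), -19), Pow(Add(-595, Mul(-4, -244)), -1)) = Mul(Add(Mul(-3736, Pow(-312, -1)), -19), Pow(Add(-595, 976), -1)) = Mul(Add(Mul(-3736, Rational(-1, 312)), -19), Pow(381, -1)) = Mul(Add(Rational(467, 39), -19), Rational(1, 381)) = Mul(Rational(-274, 39), Rational(1, 381)) = Rational(-274, 14859)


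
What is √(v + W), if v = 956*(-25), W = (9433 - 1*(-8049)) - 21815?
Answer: 3*I*√3137 ≈ 168.03*I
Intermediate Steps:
W = -4333 (W = (9433 + 8049) - 21815 = 17482 - 21815 = -4333)
v = -23900
√(v + W) = √(-23900 - 4333) = √(-28233) = 3*I*√3137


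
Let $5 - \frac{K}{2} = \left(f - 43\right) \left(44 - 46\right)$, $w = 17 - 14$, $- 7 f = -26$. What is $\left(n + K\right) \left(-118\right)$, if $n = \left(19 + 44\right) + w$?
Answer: $\frac{67024}{7} \approx 9574.9$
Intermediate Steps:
$f = \frac{26}{7}$ ($f = \left(- \frac{1}{7}\right) \left(-26\right) = \frac{26}{7} \approx 3.7143$)
$w = 3$
$K = - \frac{1030}{7}$ ($K = 10 - 2 \left(\frac{26}{7} - 43\right) \left(44 - 46\right) = 10 - 2 \left(\left(- \frac{275}{7}\right) \left(-2\right)\right) = 10 - \frac{1100}{7} = - \frac{1030}{7} \approx -147.14$)
$n = 66$ ($n = \left(19 + 44\right) + 3 = 63 + 3 = 66$)
$\left(n + K\right) \left(-118\right) = \left(66 - \frac{1030}{7}\right) \left(-118\right) = \left(- \frac{568}{7}\right) \left(-118\right) = \frac{67024}{7}$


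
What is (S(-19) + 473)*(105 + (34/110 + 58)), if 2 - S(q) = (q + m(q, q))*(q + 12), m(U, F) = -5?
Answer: 2757474/55 ≈ 50136.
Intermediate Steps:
S(q) = 2 - (-5 + q)*(12 + q) (S(q) = 2 - (q - 5)*(q + 12) = 2 - (-5 + q)*(12 + q))
(S(-19) + 473)*(105 + (34/110 + 58)) = ((62 - 1*(-19)**2 - 7*(-19)) + 473)*(105 + (34/110 + 58)) = ((62 - 1*361 + 133) + 473)*(105 + (34*(1/110) + 58)) = ((62 - 361 + 133) + 473)*(105 + (17/55 + 58)) = (-166 + 473)*(105 + 3207/55) = 307*(8982/55) = 2757474/55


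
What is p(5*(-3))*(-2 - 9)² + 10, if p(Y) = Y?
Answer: -1805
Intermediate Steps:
p(5*(-3))*(-2 - 9)² + 10 = (5*(-3))*(-2 - 9)² + 10 = -15*(-11)² + 10 = -15*121 + 10 = -1815 + 10 = -1805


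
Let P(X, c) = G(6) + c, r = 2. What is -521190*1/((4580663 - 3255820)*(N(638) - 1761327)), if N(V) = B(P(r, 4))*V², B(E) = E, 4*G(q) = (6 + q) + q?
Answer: -521190/2250308103121 ≈ -2.3161e-7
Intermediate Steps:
G(q) = 3/2 + q/2 (G(q) = ((6 + q) + q)/4 = (6 + 2*q)/4 = 3/2 + q/2)
P(X, c) = 9/2 + c (P(X, c) = (3/2 + (½)*6) + c = (3/2 + 3) + c = 9/2 + c)
N(V) = 17*V²/2 (N(V) = (9/2 + 4)*V² = 17*V²/2)
-521190*1/((4580663 - 3255820)*(N(638) - 1761327)) = -521190*1/((4580663 - 3255820)*((17/2)*638² - 1761327)) = -521190*1/(1324843*((17/2)*407044 - 1761327)) = -521190*1/(1324843*(3459874 - 1761327)) = -521190/(1324843*1698547) = -521190/2250308103121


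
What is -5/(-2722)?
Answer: 5/2722 ≈ 0.0018369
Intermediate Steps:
-5/(-2722) = -(-1)*5/2722 = -1*(-5/2722) = 5/2722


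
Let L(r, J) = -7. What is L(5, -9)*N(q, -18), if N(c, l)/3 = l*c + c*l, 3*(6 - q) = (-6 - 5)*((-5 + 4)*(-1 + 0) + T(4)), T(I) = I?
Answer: 18396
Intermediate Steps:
q = 73/3 (q = 6 - (-6 - 5)*((-5 + 4)*(-1 + 0) + 4)/3 = 6 - (-11)*(-1*(-1) + 4)/3 = 6 - (-11)*(1 + 4)/3 = 6 - (-11)*5/3 = 6 - 1/3*(-55) = 6 + 55/3 = 73/3 ≈ 24.333)
N(c, l) = 6*c*l (N(c, l) = 3*(l*c + c*l) = 3*(c*l + c*l) = 3*(2*c*l) = 6*c*l)
L(5, -9)*N(q, -18) = -42*73*(-18)/3 = -7*(-2628) = 18396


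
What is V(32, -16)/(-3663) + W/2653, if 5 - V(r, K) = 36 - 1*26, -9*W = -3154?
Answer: 1296943/9717939 ≈ 0.13346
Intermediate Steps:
W = 3154/9 (W = -1/9*(-3154) = 3154/9 ≈ 350.44)
V(r, K) = -5 (V(r, K) = 5 - (36 - 1*26) = 5 - (36 - 26) = 5 - 1*10 = 5 - 10 = -5)
V(32, -16)/(-3663) + W/2653 = -5/(-3663) + (3154/9)/2653 = -5*(-1/3663) + (3154/9)*(1/2653) = 5/3663 + 3154/23877 = 1296943/9717939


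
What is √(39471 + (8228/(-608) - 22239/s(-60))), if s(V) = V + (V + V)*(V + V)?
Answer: √325443145173710/90820 ≈ 198.64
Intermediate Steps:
s(V) = V + 4*V² (s(V) = V + (2*V)*(2*V) = V + 4*V²)
√(39471 + (8228/(-608) - 22239/s(-60))) = √(39471 + (8228/(-608) - 22239*(-1/(60*(1 + 4*(-60)))))) = √(39471 + (8228*(-1/608) - 22239*(-1/(60*(1 - 240))))) = √(39471 + (-2057/152 - 22239/((-60*(-239))))) = √(39471 + (-2057/152 - 22239/14340)) = √(39471 + (-2057/152 - 22239*1/14340)) = √(39471 + (-2057/152 - 7413/4780)) = √(39471 - 2739809/181640) = √(7166772631/181640) = √325443145173710/90820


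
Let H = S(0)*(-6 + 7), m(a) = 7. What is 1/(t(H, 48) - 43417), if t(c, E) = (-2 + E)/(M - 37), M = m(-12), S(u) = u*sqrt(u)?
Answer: -15/651278 ≈ -2.3032e-5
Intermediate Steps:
S(u) = u**(3/2)
M = 7
H = 0 (H = 0**(3/2)*(-6 + 7) = 0*1 = 0)
t(c, E) = 1/15 - E/30 (t(c, E) = (-2 + E)/(7 - 37) = (-2 + E)/(-30) = (-2 + E)*(-1/30) = 1/15 - E/30)
1/(t(H, 48) - 43417) = 1/((1/15 - 1/30*48) - 43417) = 1/((1/15 - 8/5) - 43417) = 1/(-23/15 - 43417) = 1/(-651278/15) = -15/651278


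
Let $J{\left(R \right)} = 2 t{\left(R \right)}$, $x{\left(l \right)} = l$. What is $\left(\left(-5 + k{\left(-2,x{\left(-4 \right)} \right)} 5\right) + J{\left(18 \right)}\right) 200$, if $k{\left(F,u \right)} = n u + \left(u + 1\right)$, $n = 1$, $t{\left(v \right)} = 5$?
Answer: $-6000$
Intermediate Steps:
$J{\left(R \right)} = 10$ ($J{\left(R \right)} = 2 \cdot 5 = 10$)
$k{\left(F,u \right)} = 1 + 2 u$ ($k{\left(F,u \right)} = 1 u + \left(u + 1\right) = u + \left(1 + u\right) = 1 + 2 u$)
$\left(\left(-5 + k{\left(-2,x{\left(-4 \right)} \right)} 5\right) + J{\left(18 \right)}\right) 200 = \left(\left(-5 + \left(1 + 2 \left(-4\right)\right) 5\right) + 10\right) 200 = \left(\left(-5 + \left(1 - 8\right) 5\right) + 10\right) 200 = \left(\left(-5 - 35\right) + 10\right) 200 = \left(-40 + 10\right) 200 = \left(-30\right) 200 = -6000$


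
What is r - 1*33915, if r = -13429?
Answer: -47344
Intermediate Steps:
r - 1*33915 = -13429 - 1*33915 = -13429 - 33915 = -47344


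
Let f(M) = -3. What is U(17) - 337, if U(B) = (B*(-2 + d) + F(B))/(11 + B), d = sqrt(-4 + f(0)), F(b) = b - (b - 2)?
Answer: -2367/7 + 17*I*sqrt(7)/28 ≈ -338.14 + 1.6063*I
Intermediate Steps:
F(b) = 2 (F(b) = b - (-2 + b) = b + (2 - b) = 2)
d = I*sqrt(7) (d = sqrt(-4 - 3) = sqrt(-7) = I*sqrt(7) ≈ 2.6458*I)
U(B) = (2 + B*(-2 + I*sqrt(7)))/(11 + B) (U(B) = (B*(-2 + I*sqrt(7)) + 2)/(11 + B) = (2 + B*(-2 + I*sqrt(7)))/(11 + B))
U(17) - 337 = (2 - 2*17 + I*17*sqrt(7))/(11 + 17) - 337 = (2 - 34 + 17*I*sqrt(7))/28 - 337 = (-32 + 17*I*sqrt(7))/28 - 337 = (-8/7 + 17*I*sqrt(7)/28) - 337 = -2367/7 + 17*I*sqrt(7)/28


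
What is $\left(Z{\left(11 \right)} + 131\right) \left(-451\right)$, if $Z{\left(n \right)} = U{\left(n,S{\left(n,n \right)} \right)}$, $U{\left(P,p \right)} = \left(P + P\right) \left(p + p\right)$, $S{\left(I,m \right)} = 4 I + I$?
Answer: $-1150501$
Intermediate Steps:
$S{\left(I,m \right)} = 5 I$
$U{\left(P,p \right)} = 4 P p$ ($U{\left(P,p \right)} = 2 P 2 p = 4 P p$)
$Z{\left(n \right)} = 20 n^{2}$ ($Z{\left(n \right)} = 4 n 5 n = 20 n^{2}$)
$\left(Z{\left(11 \right)} + 131\right) \left(-451\right) = \left(20 \cdot 11^{2} + 131\right) \left(-451\right) = \left(20 \cdot 121 + 131\right) \left(-451\right) = \left(2420 + 131\right) \left(-451\right) = 2551 \left(-451\right) = -1150501$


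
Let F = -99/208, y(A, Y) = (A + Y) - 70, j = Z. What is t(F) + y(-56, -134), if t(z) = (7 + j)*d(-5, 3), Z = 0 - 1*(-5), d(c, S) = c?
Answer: -320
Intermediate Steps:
Z = 5 (Z = 0 + 5 = 5)
j = 5
y(A, Y) = -70 + A + Y
F = -99/208 (F = -99*1/208 = -99/208 ≈ -0.47596)
t(z) = -60 (t(z) = (7 + 5)*(-5) = 12*(-5) = -60)
t(F) + y(-56, -134) = -60 + (-70 - 56 - 134) = -60 - 260 = -320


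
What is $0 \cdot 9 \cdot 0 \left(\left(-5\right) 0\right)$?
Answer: $0$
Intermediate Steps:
$0 \cdot 9 \cdot 0 \left(\left(-5\right) 0\right) = 0 \cdot 0 \cdot 0 = 0 \cdot 0 = 0$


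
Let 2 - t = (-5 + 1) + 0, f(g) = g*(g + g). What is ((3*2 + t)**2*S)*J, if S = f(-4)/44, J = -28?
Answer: -32256/11 ≈ -2932.4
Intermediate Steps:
f(g) = 2*g**2 (f(g) = g*(2*g) = 2*g**2)
t = 6 (t = 2 - ((-5 + 1) + 0) = 2 - (-4 + 0) = 2 - 1*(-4) = 2 + 4 = 6)
S = 8/11 (S = (2*(-4)**2)/44 = (2*16)*(1/44) = 32*(1/44) = 8/11 ≈ 0.72727)
((3*2 + t)**2*S)*J = ((3*2 + 6)**2*(8/11))*(-28) = ((6 + 6)**2*(8/11))*(-28) = (12**2*(8/11))*(-28) = (144*(8/11))*(-28) = (1152/11)*(-28) = -32256/11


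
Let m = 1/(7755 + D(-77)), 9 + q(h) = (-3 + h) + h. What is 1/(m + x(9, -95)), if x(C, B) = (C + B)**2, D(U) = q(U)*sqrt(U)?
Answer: 460488554207/3405773404270953 - 166*I*sqrt(77)/3405773404270953 ≈ 0.00013521 - 4.277e-13*I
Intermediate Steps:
q(h) = -12 + 2*h (q(h) = -9 + ((-3 + h) + h) = -9 + (-3 + 2*h) = -12 + 2*h)
D(U) = sqrt(U)*(-12 + 2*U) (D(U) = (-12 + 2*U)*sqrt(U) = sqrt(U)*(-12 + 2*U))
x(C, B) = (B + C)**2
m = 1/(7755 - 166*I*sqrt(77)) (m = 1/(7755 + 2*sqrt(-77)*(-6 - 77)) = 1/(7755 + 2*(I*sqrt(77))*(-83)) = 1/(7755 - 166*I*sqrt(77)) ≈ 0.00012455 + 2.3395e-5*I)
1/(m + x(9, -95)) = 1/((705/5660167 + 166*I*sqrt(77)/62261837) + (-95 + 9)**2) = 1/((705/5660167 + 166*I*sqrt(77)/62261837) + (-86)**2) = 1/((705/5660167 + 166*I*sqrt(77)/62261837) + 7396) = 1/(41862595837/5660167 + 166*I*sqrt(77)/62261837)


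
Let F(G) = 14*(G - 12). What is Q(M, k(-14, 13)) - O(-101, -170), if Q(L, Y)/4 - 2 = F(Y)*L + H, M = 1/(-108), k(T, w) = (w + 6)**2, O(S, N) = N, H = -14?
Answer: -1592/27 ≈ -58.963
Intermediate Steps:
F(G) = -168 + 14*G (F(G) = 14*(-12 + G) = -168 + 14*G)
k(T, w) = (6 + w)**2
M = -1/108 ≈ -0.0092593
Q(L, Y) = -48 + 4*L*(-168 + 14*Y) (Q(L, Y) = 8 + 4*((-168 + 14*Y)*L - 14) = 8 + 4*(L*(-168 + 14*Y) - 14) = 8 + 4*(-14 + L*(-168 + 14*Y)) = 8 + (-56 + 4*L*(-168 + 14*Y)) = -48 + 4*L*(-168 + 14*Y))
Q(M, k(-14, 13)) - O(-101, -170) = (-48 + 56*(-1/108)*(-12 + (6 + 13)**2)) - 1*(-170) = (-48 + 56*(-1/108)*(-12 + 19**2)) + 170 = (-48 + 56*(-1/108)*(-12 + 361)) + 170 = (-48 + 56*(-1/108)*349) + 170 = (-48 - 4886/27) + 170 = -6182/27 + 170 = -1592/27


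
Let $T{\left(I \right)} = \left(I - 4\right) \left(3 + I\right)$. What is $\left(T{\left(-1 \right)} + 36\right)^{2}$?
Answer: $676$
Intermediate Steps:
$T{\left(I \right)} = \left(-4 + I\right) \left(3 + I\right)$
$\left(T{\left(-1 \right)} + 36\right)^{2} = \left(\left(-12 + \left(-1\right)^{2} - -1\right) + 36\right)^{2} = \left(\left(-12 + 1 + 1\right) + 36\right)^{2} = \left(-10 + 36\right)^{2} = 26^{2} = 676$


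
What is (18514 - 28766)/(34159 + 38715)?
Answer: -5126/36437 ≈ -0.14068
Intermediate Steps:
(18514 - 28766)/(34159 + 38715) = -10252/72874 = -10252*1/72874 = -5126/36437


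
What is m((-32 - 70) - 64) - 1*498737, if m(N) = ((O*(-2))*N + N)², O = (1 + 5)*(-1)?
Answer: 4158227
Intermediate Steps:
O = -6 (O = 6*(-1) = -6)
m(N) = 169*N² (m(N) = ((-6*(-2))*N + N)² = (12*N + N)² = (13*N)² = 169*N²)
m((-32 - 70) - 64) - 1*498737 = 169*((-32 - 70) - 64)² - 1*498737 = 169*(-102 - 64)² - 498737 = 169*(-166)² - 498737 = 169*27556 - 498737 = 4656964 - 498737 = 4158227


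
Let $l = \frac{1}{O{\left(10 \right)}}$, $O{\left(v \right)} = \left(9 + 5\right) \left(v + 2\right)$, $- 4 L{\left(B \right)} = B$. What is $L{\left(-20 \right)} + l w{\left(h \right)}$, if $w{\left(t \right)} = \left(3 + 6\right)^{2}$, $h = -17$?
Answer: $\frac{307}{56} \approx 5.4821$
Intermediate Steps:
$L{\left(B \right)} = - \frac{B}{4}$
$O{\left(v \right)} = 28 + 14 v$ ($O{\left(v \right)} = 14 \left(2 + v\right) = 28 + 14 v$)
$w{\left(t \right)} = 81$ ($w{\left(t \right)} = 9^{2} = 81$)
$l = \frac{1}{168}$ ($l = \frac{1}{28 + 14 \cdot 10} = \frac{1}{28 + 140} = \frac{1}{168} \approx 0.0059524$)
$L{\left(-20 \right)} + l w{\left(h \right)} = \left(- \frac{1}{4}\right) \left(-20\right) + \frac{1}{168} \cdot 81 = 5 + \frac{27}{56} = \frac{307}{56}$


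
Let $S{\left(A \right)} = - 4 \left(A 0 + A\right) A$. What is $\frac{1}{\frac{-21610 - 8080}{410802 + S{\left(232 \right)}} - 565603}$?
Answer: $- \frac{97753}{55289404904} \approx -1.768 \cdot 10^{-6}$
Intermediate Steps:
$S{\left(A \right)} = - 4 A^{2}$ ($S{\left(A \right)} = - 4 \left(0 + A\right) A = - 4 A A = - 4 A^{2}$)
$\frac{1}{\frac{-21610 - 8080}{410802 + S{\left(232 \right)}} - 565603} = \frac{1}{\frac{-21610 - 8080}{410802 - 4 \cdot 232^{2}} - 565603} = \frac{1}{- \frac{29690}{410802 - 215296} - 565603} = \frac{1}{- \frac{29690}{195506} - 565603} = \frac{1}{\left(-29690\right) \frac{1}{195506} - 565603} = \frac{1}{- \frac{14845}{97753} - 565603} = \frac{1}{- \frac{55289404904}{97753}} = - \frac{97753}{55289404904}$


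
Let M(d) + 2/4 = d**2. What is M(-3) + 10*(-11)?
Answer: -203/2 ≈ -101.50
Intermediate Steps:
M(d) = -1/2 + d**2
M(-3) + 10*(-11) = (-1/2 + (-3)**2) + 10*(-11) = (-1/2 + 9) - 110 = 17/2 - 110 = -203/2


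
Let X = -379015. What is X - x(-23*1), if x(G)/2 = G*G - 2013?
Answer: -376047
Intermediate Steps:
x(G) = -4026 + 2*G² (x(G) = 2*(G*G - 2013) = 2*(G² - 2013) = 2*(-2013 + G²) = -4026 + 2*G²)
X - x(-23*1) = -379015 - (-4026 + 2*(-23*1)²) = -379015 - (-4026 + 2*(-23)²) = -379015 - (-4026 + 2*529) = -379015 - (-4026 + 1058) = -379015 - 1*(-2968) = -379015 + 2968 = -376047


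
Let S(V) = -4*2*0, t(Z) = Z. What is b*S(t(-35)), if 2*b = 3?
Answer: 0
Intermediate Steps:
S(V) = 0 (S(V) = -8*0 = 0)
b = 3/2 (b = (½)*3 = 3/2 ≈ 1.5000)
b*S(t(-35)) = (3/2)*0 = 0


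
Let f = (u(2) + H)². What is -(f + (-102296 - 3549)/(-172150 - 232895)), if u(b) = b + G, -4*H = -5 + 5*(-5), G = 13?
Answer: -164127901/324036 ≈ -506.51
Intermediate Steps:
H = 15/2 (H = -(-5 + 5*(-5))/4 = -(-5 - 25)/4 = -¼*(-30) = 15/2 ≈ 7.5000)
u(b) = 13 + b (u(b) = b + 13 = 13 + b)
f = 2025/4 (f = ((13 + 2) + 15/2)² = (15 + 15/2)² = (45/2)² = 2025/4 ≈ 506.25)
-(f + (-102296 - 3549)/(-172150 - 232895)) = -(2025/4 + (-102296 - 3549)/(-172150 - 232895)) = -(2025/4 - 105845/(-405045)) = -(2025/4 - 105845*(-1/405045)) = -(2025/4 + 21169/81009) = -1*164127901/324036 = -164127901/324036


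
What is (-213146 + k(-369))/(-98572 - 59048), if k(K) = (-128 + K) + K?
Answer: 53503/39405 ≈ 1.3578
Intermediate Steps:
k(K) = -128 + 2*K
(-213146 + k(-369))/(-98572 - 59048) = (-213146 + (-128 + 2*(-369)))/(-98572 - 59048) = (-213146 + (-128 - 738))/(-157620) = (-213146 - 866)*(-1/157620) = -214012*(-1/157620) = 53503/39405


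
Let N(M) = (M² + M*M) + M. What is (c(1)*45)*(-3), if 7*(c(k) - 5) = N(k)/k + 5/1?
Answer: -5805/7 ≈ -829.29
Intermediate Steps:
N(M) = M + 2*M² (N(M) = (M² + M²) + M = 2*M² + M = M + 2*M²)
c(k) = 41/7 + 2*k/7 (c(k) = 5 + ((k*(1 + 2*k))/k + 5/1)/7 = 5 + ((1 + 2*k) + 5*1)/7 = 5 + ((1 + 2*k) + 5)/7 = 5 + (6 + 2*k)/7 = 5 + (6/7 + 2*k/7) = 41/7 + 2*k/7)
(c(1)*45)*(-3) = ((41/7 + (2/7)*1)*45)*(-3) = ((41/7 + 2/7)*45)*(-3) = ((43/7)*45)*(-3) = (1935/7)*(-3) = -5805/7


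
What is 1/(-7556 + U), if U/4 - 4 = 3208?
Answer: 1/5292 ≈ 0.00018896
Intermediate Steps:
U = 12848 (U = 16 + 4*3208 = 16 + 12832 = 12848)
1/(-7556 + U) = 1/(-7556 + 12848) = 1/5292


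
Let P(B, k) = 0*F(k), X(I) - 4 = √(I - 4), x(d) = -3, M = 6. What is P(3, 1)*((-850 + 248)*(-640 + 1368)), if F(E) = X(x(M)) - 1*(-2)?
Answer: 0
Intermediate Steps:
X(I) = 4 + √(-4 + I) (X(I) = 4 + √(I - 4) = 4 + √(-4 + I))
F(E) = 6 + I*√7 (F(E) = (4 + √(-4 - 3)) - 1*(-2) = (4 + √(-7)) + 2 = (4 + I*√7) + 2 = 6 + I*√7)
P(B, k) = 0 (P(B, k) = 0*(6 + I*√7) = 0)
P(3, 1)*((-850 + 248)*(-640 + 1368)) = 0*((-850 + 248)*(-640 + 1368)) = 0*(-602*728) = 0*(-438256) = 0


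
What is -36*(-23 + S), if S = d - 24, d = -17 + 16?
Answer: 1728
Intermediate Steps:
d = -1
S = -25 (S = -1 - 24 = -25)
-36*(-23 + S) = -36*(-23 - 25) = -36*(-48) = 1728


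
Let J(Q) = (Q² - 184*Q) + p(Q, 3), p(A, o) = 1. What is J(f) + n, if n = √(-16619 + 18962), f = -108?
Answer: 31537 + √2343 ≈ 31585.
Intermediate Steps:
J(Q) = 1 + Q² - 184*Q (J(Q) = (Q² - 184*Q) + 1 = 1 + Q² - 184*Q)
n = √2343 ≈ 48.405
J(f) + n = (1 + (-108)² - 184*(-108)) + √2343 = (1 + 11664 + 19872) + √2343 = 31537 + √2343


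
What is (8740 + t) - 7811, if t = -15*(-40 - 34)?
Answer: 2039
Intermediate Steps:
t = 1110 (t = -15*(-74) = 1110)
(8740 + t) - 7811 = (8740 + 1110) - 7811 = 9850 - 7811 = 2039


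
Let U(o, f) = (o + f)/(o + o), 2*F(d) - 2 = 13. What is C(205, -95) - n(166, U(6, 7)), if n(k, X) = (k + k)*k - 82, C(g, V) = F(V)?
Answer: -110045/2 ≈ -55023.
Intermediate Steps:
F(d) = 15/2 (F(d) = 1 + (½)*13 = 1 + 13/2 = 15/2)
C(g, V) = 15/2
U(o, f) = (f + o)/(2*o) (U(o, f) = (f + o)/((2*o)) = (f + o)*(1/(2*o)) = (f + o)/(2*o))
n(k, X) = -82 + 2*k² (n(k, X) = (2*k)*k - 82 = 2*k² - 82 = -82 + 2*k²)
C(205, -95) - n(166, U(6, 7)) = 15/2 - (-82 + 2*166²) = 15/2 - (-82 + 2*27556) = 15/2 - (-82 + 55112) = 15/2 - 1*55030 = 15/2 - 55030 = -110045/2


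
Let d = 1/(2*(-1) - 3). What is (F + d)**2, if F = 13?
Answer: 4096/25 ≈ 163.84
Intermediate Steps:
d = -1/5 (d = 1/(-2 - 3) = 1/(-5) = -1/5 ≈ -0.20000)
(F + d)**2 = (13 - 1/5)**2 = (64/5)**2 = 4096/25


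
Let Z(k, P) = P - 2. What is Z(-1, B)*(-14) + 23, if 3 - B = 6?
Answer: 93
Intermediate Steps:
B = -3 (B = 3 - 1*6 = 3 - 6 = -3)
Z(k, P) = -2 + P
Z(-1, B)*(-14) + 23 = (-2 - 3)*(-14) + 23 = -5*(-14) + 23 = 70 + 23 = 93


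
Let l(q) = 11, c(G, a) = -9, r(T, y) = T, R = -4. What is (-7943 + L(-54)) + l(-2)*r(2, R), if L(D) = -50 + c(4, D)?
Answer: -7980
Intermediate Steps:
L(D) = -59 (L(D) = -50 - 9 = -59)
(-7943 + L(-54)) + l(-2)*r(2, R) = (-7943 - 59) + 11*2 = -8002 + 22 = -7980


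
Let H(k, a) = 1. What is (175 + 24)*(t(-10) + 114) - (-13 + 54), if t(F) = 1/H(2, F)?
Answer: 22844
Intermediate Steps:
t(F) = 1 (t(F) = 1/1 = 1)
(175 + 24)*(t(-10) + 114) - (-13 + 54) = (175 + 24)*(1 + 114) - (-13 + 54) = 199*115 - 1*41 = 22885 - 41 = 22844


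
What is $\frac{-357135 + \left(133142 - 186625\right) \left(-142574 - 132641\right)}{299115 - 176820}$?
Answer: $\frac{2943793342}{24459} \approx 1.2036 \cdot 10^{5}$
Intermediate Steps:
$\frac{-357135 + \left(133142 - 186625\right) \left(-142574 - 132641\right)}{299115 - 176820} = \frac{-357135 - -14719323845}{122295} = \left(-357135 + 14719323845\right) \frac{1}{122295} = 14718966710 \cdot \frac{1}{122295} = \frac{2943793342}{24459}$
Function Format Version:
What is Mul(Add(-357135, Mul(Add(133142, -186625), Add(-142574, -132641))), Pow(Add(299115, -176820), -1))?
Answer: Rational(2943793342, 24459) ≈ 1.2036e+5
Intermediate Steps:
Mul(Add(-357135, Mul(Add(133142, -186625), Add(-142574, -132641))), Pow(Add(299115, -176820), -1)) = Mul(Add(-357135, Mul(-53483, -275215)), Pow(122295, -1)) = Mul(Add(-357135, 14719323845), Rational(1, 122295)) = Mul(14718966710, Rational(1, 122295)) = Rational(2943793342, 24459)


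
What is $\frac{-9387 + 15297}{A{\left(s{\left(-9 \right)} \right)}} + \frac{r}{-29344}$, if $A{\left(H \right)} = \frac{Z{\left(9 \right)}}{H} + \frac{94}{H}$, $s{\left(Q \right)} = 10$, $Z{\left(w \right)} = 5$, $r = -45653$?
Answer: $\frac{579583349}{968352} \approx 598.53$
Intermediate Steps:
$A{\left(H \right)} = \frac{99}{H}$ ($A{\left(H \right)} = \frac{5}{H} + \frac{94}{H} = \frac{99}{H}$)
$\frac{-9387 + 15297}{A{\left(s{\left(-9 \right)} \right)}} + \frac{r}{-29344} = \frac{-9387 + 15297}{99 \cdot \frac{1}{10}} - \frac{45653}{-29344} = \frac{5910}{99 \cdot \frac{1}{10}} - - \frac{45653}{29344} = \frac{5910}{\frac{99}{10}} + \frac{45653}{29344} = 5910 \cdot \frac{10}{99} + \frac{45653}{29344} = \frac{19700}{33} + \frac{45653}{29344} = \frac{579583349}{968352}$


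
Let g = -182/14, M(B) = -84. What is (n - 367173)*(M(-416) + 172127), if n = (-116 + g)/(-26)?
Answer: -1642385961867/26 ≈ -6.3169e+10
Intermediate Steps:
g = -13 (g = -182*1/14 = -13)
n = 129/26 (n = (-116 - 13)/(-26) = -1/26*(-129) = 129/26 ≈ 4.9615)
(n - 367173)*(M(-416) + 172127) = (129/26 - 367173)*(-84 + 172127) = -9546369/26*172043 = -1642385961867/26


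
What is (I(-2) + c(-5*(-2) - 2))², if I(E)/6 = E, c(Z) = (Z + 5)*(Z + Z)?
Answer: 38416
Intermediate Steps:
c(Z) = 2*Z*(5 + Z) (c(Z) = (5 + Z)*(2*Z) = 2*Z*(5 + Z))
I(E) = 6*E
(I(-2) + c(-5*(-2) - 2))² = (6*(-2) + 2*(-5*(-2) - 2)*(5 + (-5*(-2) - 2)))² = (-12 + 2*(10 - 2)*(5 + (10 - 2)))² = (-12 + 2*8*(5 + 8))² = (-12 + 2*8*13)² = (-12 + 208)² = 196² = 38416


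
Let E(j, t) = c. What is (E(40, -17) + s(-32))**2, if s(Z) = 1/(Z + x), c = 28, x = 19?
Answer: 131769/169 ≈ 779.70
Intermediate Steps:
E(j, t) = 28
s(Z) = 1/(19 + Z) (s(Z) = 1/(Z + 19) = 1/(19 + Z))
(E(40, -17) + s(-32))**2 = (28 + 1/(19 - 32))**2 = (28 + 1/(-13))**2 = (28 - 1/13)**2 = (363/13)**2 = 131769/169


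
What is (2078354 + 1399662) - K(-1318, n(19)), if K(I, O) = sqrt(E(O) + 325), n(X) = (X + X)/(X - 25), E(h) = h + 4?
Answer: 3478016 - 22*sqrt(6)/3 ≈ 3.4780e+6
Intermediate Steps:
E(h) = 4 + h
n(X) = 2*X/(-25 + X) (n(X) = (2*X)/(-25 + X) = 2*X/(-25 + X))
K(I, O) = sqrt(329 + O) (K(I, O) = sqrt((4 + O) + 325) = sqrt(329 + O))
(2078354 + 1399662) - K(-1318, n(19)) = (2078354 + 1399662) - sqrt(329 + 2*19/(-25 + 19)) = 3478016 - sqrt(329 + 2*19/(-6)) = 3478016 - sqrt(329 + 2*19*(-1/6)) = 3478016 - sqrt(329 - 19/3) = 3478016 - sqrt(968/3) = 3478016 - 22*sqrt(6)/3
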